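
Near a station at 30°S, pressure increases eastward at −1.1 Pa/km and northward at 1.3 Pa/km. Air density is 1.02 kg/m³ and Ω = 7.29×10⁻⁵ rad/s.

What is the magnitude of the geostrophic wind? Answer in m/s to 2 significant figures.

23 m/s

Coriolis parameter at 30°S:
f = 2Ω sin φ = 2 × 7.29×10⁻⁵ × sin 30° = 7.29×10⁻⁵ s⁻¹
In the Southern Hemisphere f is negative: f = −7.29×10⁻⁵ s⁻¹.
Component geostrophic relations (x east, y north):
u_g = −(1/(fρ)) ∂P/∂y,  v_g = (1/(fρ)) ∂P/∂x
u_g = −(1.3×10⁻³)/(−7.29×10⁻⁵ × 1.02) = 17.5 m/s;  v_g = (−1.1×10⁻³)/(−7.29×10⁻⁵ × 1.02) = 14.8 m/s
|V_g| = √(u_g² + v_g²) = 22.9 m/s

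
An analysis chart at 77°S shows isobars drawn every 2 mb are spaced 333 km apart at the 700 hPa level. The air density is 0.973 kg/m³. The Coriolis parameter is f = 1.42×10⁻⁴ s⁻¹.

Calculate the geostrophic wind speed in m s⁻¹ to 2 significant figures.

4.3 m s⁻¹

Pressure gradient: |∂P/∂n| = 200 Pa / 333000 m = 6.01×10⁻⁴ Pa/m
Geostrophic balance (pressure-gradient force = Coriolis force):
V_g = (1/(fρ)) |∂P/∂n| = 6.01×10⁻⁴ / (1.42×10⁻⁴ × 0.973) = 4.35 m/s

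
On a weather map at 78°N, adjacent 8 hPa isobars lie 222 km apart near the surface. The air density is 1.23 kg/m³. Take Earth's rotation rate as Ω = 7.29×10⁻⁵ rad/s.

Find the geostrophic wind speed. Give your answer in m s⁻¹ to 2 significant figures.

Coriolis parameter at 78°N:
f = 2Ω sin φ = 2 × 7.29×10⁻⁵ × sin 78° = 1.43×10⁻⁴ s⁻¹
Pressure gradient: |∂P/∂n| = 800 Pa / 222000 m = 3.60×10⁻³ Pa/m
Geostrophic balance (pressure-gradient force = Coriolis force):
V_g = (1/(fρ)) |∂P/∂n| = 3.60×10⁻³ / (1.43×10⁻⁴ × 1.23) = 20.5 m/s

21 m s⁻¹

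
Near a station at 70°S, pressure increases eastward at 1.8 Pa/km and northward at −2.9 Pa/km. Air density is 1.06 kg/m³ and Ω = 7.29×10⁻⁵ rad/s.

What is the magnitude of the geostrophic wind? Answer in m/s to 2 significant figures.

Coriolis parameter at 70°S:
f = 2Ω sin φ = 2 × 7.29×10⁻⁵ × sin 70° = 1.37×10⁻⁴ s⁻¹
In the Southern Hemisphere f is negative: f = −1.37×10⁻⁴ s⁻¹.
Component geostrophic relations (x east, y north):
u_g = −(1/(fρ)) ∂P/∂y,  v_g = (1/(fρ)) ∂P/∂x
u_g = −(−2.9×10⁻³)/(−1.37×10⁻⁴ × 1.06) = −20.0 m/s;  v_g = (1.8×10⁻³)/(−1.37×10⁻⁴ × 1.06) = −12.4 m/s
|V_g| = √(u_g² + v_g²) = 23.5 m/s

24 m/s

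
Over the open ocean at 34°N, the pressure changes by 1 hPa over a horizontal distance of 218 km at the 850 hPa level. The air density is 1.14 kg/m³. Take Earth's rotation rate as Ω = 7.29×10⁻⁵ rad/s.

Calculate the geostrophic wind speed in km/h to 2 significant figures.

18 km/h

Coriolis parameter at 34°N:
f = 2Ω sin φ = 2 × 7.29×10⁻⁵ × sin 34° = 8.15×10⁻⁵ s⁻¹
Pressure gradient: |∂P/∂n| = 100 Pa / 218000 m = 4.59×10⁻⁴ Pa/m
Geostrophic balance (pressure-gradient force = Coriolis force):
V_g = (1/(fρ)) |∂P/∂n| = 4.59×10⁻⁴ / (8.15×10⁻⁵ × 1.14) = 4.94 m/s
Converting: 4.94 m/s × 3.6 = 18 km/h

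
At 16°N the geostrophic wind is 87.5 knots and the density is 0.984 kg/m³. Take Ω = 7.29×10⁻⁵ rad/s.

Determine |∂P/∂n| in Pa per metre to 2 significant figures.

1.8×10⁻³ Pa/m

Coriolis parameter at 16°N:
f = 2Ω sin φ = 2 × 7.29×10⁻⁵ × sin 16° = 4.02×10⁻⁵ s⁻¹
Wind speed in SI: 87.5 knots = 45.0 m/s
Geostrophic balance rearranged: |∂P/∂n| = f ρ V_g
|∂P/∂n| = 4.02×10⁻⁵ × 0.984 × 45.0 = 1.78×10⁻³ Pa/m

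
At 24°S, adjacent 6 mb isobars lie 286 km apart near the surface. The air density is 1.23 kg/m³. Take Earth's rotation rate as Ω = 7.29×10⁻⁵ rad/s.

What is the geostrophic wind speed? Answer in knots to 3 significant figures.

55.9 knots

Coriolis parameter at 24°S:
f = 2Ω sin φ = 2 × 7.29×10⁻⁵ × sin 24° = 5.93×10⁻⁵ s⁻¹
Pressure gradient: |∂P/∂n| = 600 Pa / 286000 m = 2.10×10⁻³ Pa/m
Geostrophic balance (pressure-gradient force = Coriolis force):
V_g = (1/(fρ)) |∂P/∂n| = 2.10×10⁻³ / (5.93×10⁻⁵ × 1.23) = 28.8 m/s
Converting: 28.8 m/s × 1.944 = 55.9 knots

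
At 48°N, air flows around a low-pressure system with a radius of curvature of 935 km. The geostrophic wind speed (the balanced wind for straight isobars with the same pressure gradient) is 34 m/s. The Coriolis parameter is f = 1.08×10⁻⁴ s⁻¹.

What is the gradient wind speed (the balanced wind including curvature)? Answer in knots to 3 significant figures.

52.2 knots

Around a low, centrifugal force acts outward with Coriolis, so pressure-gradient force balances both:
(1/ρ)|∂P/∂n| = fV + V²/R  →  V² + fR·V − fR·V_g = 0
With fR = 1.08×10⁻⁴ × 935×10³ m = 101 m/s:
V = [−fR + √((fR)² + 4 fR V_g)]/2 = [−101 + √(101² + 4×101×34)]/2 = 26.9 m/s
Subgeostrophic (V < V_g = 34 m/s), as expected around a low.
Converting: 26.9 m/s × 1.944 = 52.2 knots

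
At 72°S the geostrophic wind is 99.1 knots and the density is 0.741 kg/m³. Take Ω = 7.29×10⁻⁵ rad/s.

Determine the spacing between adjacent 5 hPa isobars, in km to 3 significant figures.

95.5 km

Coriolis parameter at 72°S:
f = 2Ω sin φ = 2 × 7.29×10⁻⁵ × sin 72° = 1.39×10⁻⁴ s⁻¹
Wind speed in SI: 99.1 knots = 51.0 m/s
Geostrophic balance rearranged: |∂P/∂n| = f ρ V_g
|∂P/∂n| = 1.39×10⁻⁴ × 0.741 × 51.0 = 5.24×10⁻³ Pa/m
Isobar spacing: Δn = ΔP/|∂P/∂n| = 500 Pa / 5.24×10⁻³ Pa/m = 95450 m ≈ 95.5 km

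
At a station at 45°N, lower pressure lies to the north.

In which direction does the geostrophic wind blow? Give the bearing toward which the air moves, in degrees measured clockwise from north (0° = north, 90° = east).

090°

The pressure-gradient force points toward the north (bearing 000°).
Geostrophic balance: in the Northern Hemisphere the Coriolis force deflects motion to the right, so the geostrophic wind blows 90° to the right of the pressure-gradient force (low pressure on the left).
Rotating 000° by 90° clockwise gives 090° — the wind blows toward the east.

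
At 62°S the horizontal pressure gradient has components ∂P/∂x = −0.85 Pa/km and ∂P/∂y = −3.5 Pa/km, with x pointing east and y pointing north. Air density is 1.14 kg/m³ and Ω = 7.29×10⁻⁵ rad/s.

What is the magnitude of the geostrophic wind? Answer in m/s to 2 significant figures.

25 m/s

Coriolis parameter at 62°S:
f = 2Ω sin φ = 2 × 7.29×10⁻⁵ × sin 62° = 1.29×10⁻⁴ s⁻¹
In the Southern Hemisphere f is negative: f = −1.29×10⁻⁴ s⁻¹.
Component geostrophic relations (x east, y north):
u_g = −(1/(fρ)) ∂P/∂y,  v_g = (1/(fρ)) ∂P/∂x
u_g = −(−3.5×10⁻³)/(−1.29×10⁻⁴ × 1.14) = −23.8 m/s;  v_g = (−0.85×10⁻³)/(−1.29×10⁻⁴ × 1.14) = 5.79 m/s
|V_g| = √(u_g² + v_g²) = 24.5 m/s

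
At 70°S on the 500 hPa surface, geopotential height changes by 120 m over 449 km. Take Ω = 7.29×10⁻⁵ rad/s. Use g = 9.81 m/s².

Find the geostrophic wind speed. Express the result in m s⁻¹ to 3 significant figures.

19.1 m s⁻¹

Coriolis parameter at 70°S:
f = 2Ω sin φ = 2 × 7.29×10⁻⁵ × sin 70° = 1.37×10⁻⁴ s⁻¹
Height gradient: |∂Z/∂n| = 120 m / 449000 m = 2.67×10⁻⁴
On a pressure surface, geostrophic balance gives V_g = (g/f)|∂Z/∂n|:
V_g = 9.81 × 2.67×10⁻⁴ / 1.37×10⁻⁴ = 19.1 m/s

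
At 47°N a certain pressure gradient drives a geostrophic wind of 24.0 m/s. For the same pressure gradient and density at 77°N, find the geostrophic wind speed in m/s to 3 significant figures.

18.0 m/s

With the same pressure gradient and density, V_g ∝ 1/f ∝ 1/sin φ.
V₂ = V₁ · sin φ₁ / sin φ₂ = 24.0 × sin 47° / sin 77°
V₂ = 24.0 × 0.7314/0.9744 = 18.0 m/s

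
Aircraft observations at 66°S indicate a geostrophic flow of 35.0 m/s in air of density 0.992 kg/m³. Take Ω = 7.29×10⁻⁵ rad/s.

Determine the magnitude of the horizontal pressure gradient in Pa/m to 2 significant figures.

Coriolis parameter at 66°S:
f = 2Ω sin φ = 2 × 7.29×10⁻⁵ × sin 66° = 1.33×10⁻⁴ s⁻¹
Geostrophic balance rearranged: |∂P/∂n| = f ρ V_g
|∂P/∂n| = 1.33×10⁻⁴ × 0.992 × 35.0 = 4.62×10⁻³ Pa/m

4.6×10⁻³ Pa/m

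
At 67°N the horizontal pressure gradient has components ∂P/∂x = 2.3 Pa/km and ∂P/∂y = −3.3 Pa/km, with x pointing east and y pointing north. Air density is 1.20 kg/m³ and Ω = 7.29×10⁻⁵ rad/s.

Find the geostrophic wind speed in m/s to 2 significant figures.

Coriolis parameter at 67°N:
f = 2Ω sin φ = 2 × 7.29×10⁻⁵ × sin 67° = 1.34×10⁻⁴ s⁻¹
Component geostrophic relations (x east, y north):
u_g = −(1/(fρ)) ∂P/∂y,  v_g = (1/(fρ)) ∂P/∂x
u_g = −(−3.3×10⁻³)/(1.34×10⁻⁴ × 1.20) = 20.5 m/s;  v_g = (2.3×10⁻³)/(1.34×10⁻⁴ × 1.20) = 14.3 m/s
|V_g| = √(u_g² + v_g²) = 25.0 m/s

25 m/s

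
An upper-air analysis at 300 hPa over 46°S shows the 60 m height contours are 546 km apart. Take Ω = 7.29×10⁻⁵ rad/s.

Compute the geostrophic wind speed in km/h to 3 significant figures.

37.0 km/h

Coriolis parameter at 46°S:
f = 2Ω sin φ = 2 × 7.29×10⁻⁵ × sin 46° = 1.05×10⁻⁴ s⁻¹
Height gradient: |∂Z/∂n| = 60 m / 546000 m = 1.10×10⁻⁴
On a pressure surface, geostrophic balance gives V_g = (g/f)|∂Z/∂n|:
V_g = 9.81 × 1.10×10⁻⁴ / 1.05×10⁻⁴ = 10.3 m/s
Converting: 10.3 m/s × 3.6 = 37.0 km/h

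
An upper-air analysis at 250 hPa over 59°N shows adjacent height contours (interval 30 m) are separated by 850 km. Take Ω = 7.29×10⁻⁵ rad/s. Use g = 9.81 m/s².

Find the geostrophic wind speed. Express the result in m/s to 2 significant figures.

2.8 m/s

Coriolis parameter at 59°N:
f = 2Ω sin φ = 2 × 7.29×10⁻⁵ × sin 59° = 1.25×10⁻⁴ s⁻¹
Height gradient: |∂Z/∂n| = 30 m / 850000 m = 3.53×10⁻⁵
On a pressure surface, geostrophic balance gives V_g = (g/f)|∂Z/∂n|:
V_g = 9.81 × 3.53×10⁻⁵ / 1.25×10⁻⁴ = 2.77 m/s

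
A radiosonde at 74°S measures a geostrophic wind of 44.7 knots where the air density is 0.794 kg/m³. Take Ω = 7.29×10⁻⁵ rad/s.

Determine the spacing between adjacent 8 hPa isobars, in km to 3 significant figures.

Coriolis parameter at 74°S:
f = 2Ω sin φ = 2 × 7.29×10⁻⁵ × sin 74° = 1.40×10⁻⁴ s⁻¹
Wind speed in SI: 44.7 knots = 23.0 m/s
Geostrophic balance rearranged: |∂P/∂n| = f ρ V_g
|∂P/∂n| = 1.40×10⁻⁴ × 0.794 × 23.0 = 2.56×10⁻³ Pa/m
Isobar spacing: Δn = ΔP/|∂P/∂n| = 800 Pa / 2.56×10⁻³ Pa/m = 312626 m ≈ 313 km

313 km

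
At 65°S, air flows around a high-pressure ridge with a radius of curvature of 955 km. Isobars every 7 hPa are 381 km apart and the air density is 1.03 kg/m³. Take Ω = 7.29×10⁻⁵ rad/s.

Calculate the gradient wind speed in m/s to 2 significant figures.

Coriolis parameter at 65°S:
f = 2Ω sin φ = 2 × 7.29×10⁻⁵ × sin 65° = 1.32×10⁻⁴ s⁻¹
Pressure gradient: |∂P/∂n| = 700 Pa / 381000 m = 1.84×10⁻³ Pa/m
Geostrophic speed: V_g = |∂P/∂n|/(fρ) = 1.84×10⁻³/(1.32×10⁻⁴ × 1.03) = 13.5 m/s
Around a high, pressure-gradient force acts outward with centrifugal, so Coriolis balances both:
fV = (1/ρ)|∂P/∂n| + V²/R  →  V² − fR·V + fR·V_g = 0
With fR = 1.32×10⁻⁴ × 955×10³ m = 126 m/s:
V = [fR − √((fR)² − 4 fR V_g)]/2 = [126 − √(126² − 4×126×13.5)]/2 = 15.4 m/s
Supergeostrophic (V > V_g = 13.5 m/s), as expected around a high.

15 m/s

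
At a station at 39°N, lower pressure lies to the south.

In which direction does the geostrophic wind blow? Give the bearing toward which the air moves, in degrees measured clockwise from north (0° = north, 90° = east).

270°

The pressure-gradient force points toward the south (bearing 180°).
Geostrophic balance: in the Northern Hemisphere the Coriolis force deflects motion to the right, so the geostrophic wind blows 90° to the right of the pressure-gradient force (low pressure on the left).
Rotating 180° by 90° clockwise gives 270° — the wind blows toward the west.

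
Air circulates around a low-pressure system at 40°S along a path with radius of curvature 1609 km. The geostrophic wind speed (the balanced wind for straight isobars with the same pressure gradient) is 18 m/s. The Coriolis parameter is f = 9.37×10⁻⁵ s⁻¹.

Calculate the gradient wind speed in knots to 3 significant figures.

31.6 knots

Around a low, centrifugal force acts outward with Coriolis, so pressure-gradient force balances both:
(1/ρ)|∂P/∂n| = fV + V²/R  →  V² + fR·V − fR·V_g = 0
With fR = 9.37×10⁻⁵ × 1609×10³ m = 151 m/s:
V = [−fR + √((fR)² + 4 fR V_g)]/2 = [−151 + √(151² + 4×151×18)]/2 = 16.2 m/s
Subgeostrophic (V < V_g = 18 m/s), as expected around a low.
Converting: 16.2 m/s × 1.944 = 31.6 knots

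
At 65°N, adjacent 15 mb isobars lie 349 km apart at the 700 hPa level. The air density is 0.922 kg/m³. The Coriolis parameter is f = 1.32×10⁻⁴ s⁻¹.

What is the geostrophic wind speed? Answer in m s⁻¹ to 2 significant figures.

35 m s⁻¹

Pressure gradient: |∂P/∂n| = 1500 Pa / 349000 m = 4.30×10⁻³ Pa/m
Geostrophic balance (pressure-gradient force = Coriolis force):
V_g = (1/(fρ)) |∂P/∂n| = 4.30×10⁻³ / (1.32×10⁻⁴ × 0.922) = 35.3 m/s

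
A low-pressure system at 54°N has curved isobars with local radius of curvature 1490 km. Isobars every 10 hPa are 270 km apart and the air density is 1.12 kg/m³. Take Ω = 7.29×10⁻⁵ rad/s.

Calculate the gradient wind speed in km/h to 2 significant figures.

Coriolis parameter at 54°N:
f = 2Ω sin φ = 2 × 7.29×10⁻⁵ × sin 54° = 1.18×10⁻⁴ s⁻¹
Pressure gradient: |∂P/∂n| = 1000 Pa / 270000 m = 3.70×10⁻³ Pa/m
Geostrophic speed: V_g = |∂P/∂n|/(fρ) = 3.70×10⁻³/(1.18×10⁻⁴ × 1.12) = 28.0 m/s
Around a low, centrifugal force acts outward with Coriolis, so pressure-gradient force balances both:
(1/ρ)|∂P/∂n| = fV + V²/R  →  V² + fR·V − fR·V_g = 0
With fR = 1.18×10⁻⁴ × 1490×10³ m = 176 m/s:
V = [−fR + √((fR)² + 4 fR V_g)]/2 = [−176 + √(176² + 4×176×28)]/2 = 24.6 m/s
Subgeostrophic (V < V_g = 28 m/s), as expected around a low.
Converting: 24.6 m/s × 3.6 = 89 km/h

89 km/h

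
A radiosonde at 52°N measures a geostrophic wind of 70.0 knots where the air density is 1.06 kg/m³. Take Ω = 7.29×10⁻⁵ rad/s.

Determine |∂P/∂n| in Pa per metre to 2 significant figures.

Coriolis parameter at 52°N:
f = 2Ω sin φ = 2 × 7.29×10⁻⁵ × sin 52° = 1.15×10⁻⁴ s⁻¹
Wind speed in SI: 70.0 knots = 36.0 m/s
Geostrophic balance rearranged: |∂P/∂n| = f ρ V_g
|∂P/∂n| = 1.15×10⁻⁴ × 1.06 × 36.0 = 4.39×10⁻³ Pa/m

4.4×10⁻³ Pa/m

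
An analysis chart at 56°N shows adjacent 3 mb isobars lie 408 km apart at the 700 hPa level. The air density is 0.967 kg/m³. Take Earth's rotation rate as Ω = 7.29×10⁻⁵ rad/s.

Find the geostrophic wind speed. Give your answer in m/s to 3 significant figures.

6.29 m/s

Coriolis parameter at 56°N:
f = 2Ω sin φ = 2 × 7.29×10⁻⁵ × sin 56° = 1.21×10⁻⁴ s⁻¹
Pressure gradient: |∂P/∂n| = 300 Pa / 408000 m = 7.35×10⁻⁴ Pa/m
Geostrophic balance (pressure-gradient force = Coriolis force):
V_g = (1/(fρ)) |∂P/∂n| = 7.35×10⁻⁴ / (1.21×10⁻⁴ × 0.967) = 6.29 m/s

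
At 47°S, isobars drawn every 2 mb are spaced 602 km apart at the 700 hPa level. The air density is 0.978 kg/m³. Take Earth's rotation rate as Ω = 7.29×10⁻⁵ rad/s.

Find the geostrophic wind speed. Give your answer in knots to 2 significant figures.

6.2 knots

Coriolis parameter at 47°S:
f = 2Ω sin φ = 2 × 7.29×10⁻⁵ × sin 47° = 1.07×10⁻⁴ s⁻¹
Pressure gradient: |∂P/∂n| = 200 Pa / 602000 m = 3.32×10⁻⁴ Pa/m
Geostrophic balance (pressure-gradient force = Coriolis force):
V_g = (1/(fρ)) |∂P/∂n| = 3.32×10⁻⁴ / (1.07×10⁻⁴ × 0.978) = 3.19 m/s
Converting: 3.19 m/s × 1.944 = 6.2 knots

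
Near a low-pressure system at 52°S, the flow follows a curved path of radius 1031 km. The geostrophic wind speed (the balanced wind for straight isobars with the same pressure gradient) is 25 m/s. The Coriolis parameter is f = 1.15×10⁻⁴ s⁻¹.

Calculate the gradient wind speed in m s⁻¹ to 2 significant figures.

Around a low, centrifugal force acts outward with Coriolis, so pressure-gradient force balances both:
(1/ρ)|∂P/∂n| = fV + V²/R  →  V² + fR·V − fR·V_g = 0
With fR = 1.15×10⁻⁴ × 1031×10³ m = 119 m/s:
V = [−fR + √((fR)² + 4 fR V_g)]/2 = [−119 + √(119² + 4×119×25)]/2 = 21.2 m/s
Subgeostrophic (V < V_g = 25 m/s), as expected around a low.

21 m s⁻¹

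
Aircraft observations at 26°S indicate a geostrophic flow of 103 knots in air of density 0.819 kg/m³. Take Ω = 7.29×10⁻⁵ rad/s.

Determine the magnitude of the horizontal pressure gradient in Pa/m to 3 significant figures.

2.77×10⁻³ Pa/m

Coriolis parameter at 26°S:
f = 2Ω sin φ = 2 × 7.29×10⁻⁵ × sin 26° = 6.39×10⁻⁵ s⁻¹
Wind speed in SI: 103 knots = 53.0 m/s
Geostrophic balance rearranged: |∂P/∂n| = f ρ V_g
|∂P/∂n| = 6.39×10⁻⁵ × 0.819 × 53.0 = 2.77×10⁻³ Pa/m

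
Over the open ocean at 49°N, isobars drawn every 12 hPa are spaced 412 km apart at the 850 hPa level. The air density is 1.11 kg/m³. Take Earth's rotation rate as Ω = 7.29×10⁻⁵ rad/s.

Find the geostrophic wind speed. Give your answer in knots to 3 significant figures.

46.4 knots

Coriolis parameter at 49°N:
f = 2Ω sin φ = 2 × 7.29×10⁻⁵ × sin 49° = 1.10×10⁻⁴ s⁻¹
Pressure gradient: |∂P/∂n| = 1200 Pa / 412000 m = 2.91×10⁻³ Pa/m
Geostrophic balance (pressure-gradient force = Coriolis force):
V_g = (1/(fρ)) |∂P/∂n| = 2.91×10⁻³ / (1.10×10⁻⁴ × 1.11) = 23.8 m/s
Converting: 23.8 m/s × 1.944 = 46.4 knots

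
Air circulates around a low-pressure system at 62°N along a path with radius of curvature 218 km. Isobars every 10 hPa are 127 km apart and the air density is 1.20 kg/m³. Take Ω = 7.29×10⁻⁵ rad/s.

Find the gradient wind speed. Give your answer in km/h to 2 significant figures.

95 km/h

Coriolis parameter at 62°N:
f = 2Ω sin φ = 2 × 7.29×10⁻⁵ × sin 62° = 1.29×10⁻⁴ s⁻¹
Pressure gradient: |∂P/∂n| = 1000 Pa / 127000 m = 7.87×10⁻³ Pa/m
Geostrophic speed: V_g = |∂P/∂n|/(fρ) = 7.87×10⁻³/(1.29×10⁻⁴ × 1.20) = 51.0 m/s
Around a low, centrifugal force acts outward with Coriolis, so pressure-gradient force balances both:
(1/ρ)|∂P/∂n| = fV + V²/R  →  V² + fR·V − fR·V_g = 0
With fR = 1.29×10⁻⁴ × 218×10³ m = 28.1 m/s:
V = [−fR + √((fR)² + 4 fR V_g)]/2 = [−28.1 + √(28.1² + 4×28.1×51)]/2 = 26.3 m/s
Subgeostrophic (V < V_g = 51 m/s), as expected around a low.
Converting: 26.3 m/s × 3.6 = 95 km/h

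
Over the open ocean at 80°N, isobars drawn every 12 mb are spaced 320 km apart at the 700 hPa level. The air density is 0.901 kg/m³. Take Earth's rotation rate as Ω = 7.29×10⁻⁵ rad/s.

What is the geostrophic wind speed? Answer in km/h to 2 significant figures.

Coriolis parameter at 80°N:
f = 2Ω sin φ = 2 × 7.29×10⁻⁵ × sin 80° = 1.44×10⁻⁴ s⁻¹
Pressure gradient: |∂P/∂n| = 1200 Pa / 320000 m = 3.75×10⁻³ Pa/m
Geostrophic balance (pressure-gradient force = Coriolis force):
V_g = (1/(fρ)) |∂P/∂n| = 3.75×10⁻³ / (1.44×10⁻⁴ × 0.901) = 29.0 m/s
Converting: 29.0 m/s × 3.6 = 100 km/h

100 km/h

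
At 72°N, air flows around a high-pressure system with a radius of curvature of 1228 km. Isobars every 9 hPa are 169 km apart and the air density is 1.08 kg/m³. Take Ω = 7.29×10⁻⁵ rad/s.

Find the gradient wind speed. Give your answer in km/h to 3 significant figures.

Coriolis parameter at 72°N:
f = 2Ω sin φ = 2 × 7.29×10⁻⁵ × sin 72° = 1.39×10⁻⁴ s⁻¹
Pressure gradient: |∂P/∂n| = 900 Pa / 169000 m = 5.33×10⁻³ Pa/m
Geostrophic speed: V_g = |∂P/∂n|/(fρ) = 5.33×10⁻³/(1.39×10⁻⁴ × 1.08) = 35.6 m/s
Around a high, pressure-gradient force acts outward with centrifugal, so Coriolis balances both:
fV = (1/ρ)|∂P/∂n| + V²/R  →  V² − fR·V + fR·V_g = 0
With fR = 1.39×10⁻⁴ × 1228×10³ m = 170 m/s:
V = [fR − √((fR)² − 4 fR V_g)]/2 = [170 − √(170² − 4×170×35.6)]/2 = 50.6 m/s
Supergeostrophic (V > V_g = 35.6 m/s), as expected around a high.
Converting: 50.6 m/s × 3.6 = 182 km/h

182 km/h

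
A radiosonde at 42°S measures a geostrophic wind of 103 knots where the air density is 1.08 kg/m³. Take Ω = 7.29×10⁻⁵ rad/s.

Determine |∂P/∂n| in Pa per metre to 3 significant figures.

5.58×10⁻³ Pa/m

Coriolis parameter at 42°S:
f = 2Ω sin φ = 2 × 7.29×10⁻⁵ × sin 42° = 9.76×10⁻⁵ s⁻¹
Wind speed in SI: 103 knots = 53.0 m/s
Geostrophic balance rearranged: |∂P/∂n| = f ρ V_g
|∂P/∂n| = 9.76×10⁻⁵ × 1.08 × 53.0 = 5.58×10⁻³ Pa/m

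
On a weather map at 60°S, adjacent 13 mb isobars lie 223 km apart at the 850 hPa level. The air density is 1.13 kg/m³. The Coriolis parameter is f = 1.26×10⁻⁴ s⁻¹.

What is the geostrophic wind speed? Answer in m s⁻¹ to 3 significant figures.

40.9 m s⁻¹

Pressure gradient: |∂P/∂n| = 1300 Pa / 223000 m = 5.83×10⁻³ Pa/m
Geostrophic balance (pressure-gradient force = Coriolis force):
V_g = (1/(fρ)) |∂P/∂n| = 5.83×10⁻³ / (1.26×10⁻⁴ × 1.13) = 40.9 m/s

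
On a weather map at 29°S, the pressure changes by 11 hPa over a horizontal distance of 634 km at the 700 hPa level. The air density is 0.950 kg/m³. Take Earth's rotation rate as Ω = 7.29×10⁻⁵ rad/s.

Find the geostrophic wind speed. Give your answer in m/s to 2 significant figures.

Coriolis parameter at 29°S:
f = 2Ω sin φ = 2 × 7.29×10⁻⁵ × sin 29° = 7.07×10⁻⁵ s⁻¹
Pressure gradient: |∂P/∂n| = 1100 Pa / 634000 m = 1.74×10⁻³ Pa/m
Geostrophic balance (pressure-gradient force = Coriolis force):
V_g = (1/(fρ)) |∂P/∂n| = 1.74×10⁻³ / (7.07×10⁻⁵ × 0.950) = 25.8 m/s

26 m/s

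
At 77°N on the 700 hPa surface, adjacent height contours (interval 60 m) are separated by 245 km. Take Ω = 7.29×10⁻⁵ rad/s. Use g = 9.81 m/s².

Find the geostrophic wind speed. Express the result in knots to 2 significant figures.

33 knots

Coriolis parameter at 77°N:
f = 2Ω sin φ = 2 × 7.29×10⁻⁵ × sin 77° = 1.42×10⁻⁴ s⁻¹
Height gradient: |∂Z/∂n| = 60 m / 245000 m = 2.45×10⁻⁴
On a pressure surface, geostrophic balance gives V_g = (g/f)|∂Z/∂n|:
V_g = 9.81 × 2.45×10⁻⁴ / 1.42×10⁻⁴ = 16.9 m/s
Converting: 16.9 m/s × 1.944 = 33 knots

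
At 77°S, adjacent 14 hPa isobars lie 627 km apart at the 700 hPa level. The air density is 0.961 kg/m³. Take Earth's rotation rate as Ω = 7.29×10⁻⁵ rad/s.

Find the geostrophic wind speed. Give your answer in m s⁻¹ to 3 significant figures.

Coriolis parameter at 77°S:
f = 2Ω sin φ = 2 × 7.29×10⁻⁵ × sin 77° = 1.42×10⁻⁴ s⁻¹
Pressure gradient: |∂P/∂n| = 1400 Pa / 627000 m = 2.23×10⁻³ Pa/m
Geostrophic balance (pressure-gradient force = Coriolis force):
V_g = (1/(fρ)) |∂P/∂n| = 2.23×10⁻³ / (1.42×10⁻⁴ × 0.961) = 16.4 m/s

16.4 m s⁻¹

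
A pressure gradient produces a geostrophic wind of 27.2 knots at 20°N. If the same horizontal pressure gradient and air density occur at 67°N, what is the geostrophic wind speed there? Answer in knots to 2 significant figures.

10 knots

With the same pressure gradient and density, V_g ∝ 1/f ∝ 1/sin φ.
V₂ = V₁ · sin φ₁ / sin φ₂ = 27.2 × sin 20° / sin 67°
V₂ = 27.2 × 0.3420/0.9205 = 10 knots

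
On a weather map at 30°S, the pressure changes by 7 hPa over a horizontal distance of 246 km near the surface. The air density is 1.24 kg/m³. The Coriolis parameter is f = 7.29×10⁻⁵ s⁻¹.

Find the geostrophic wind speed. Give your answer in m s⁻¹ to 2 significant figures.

Pressure gradient: |∂P/∂n| = 700 Pa / 246000 m = 2.85×10⁻³ Pa/m
Geostrophic balance (pressure-gradient force = Coriolis force):
V_g = (1/(fρ)) |∂P/∂n| = 2.85×10⁻³ / (7.29×10⁻⁵ × 1.24) = 31.5 m/s

31 m s⁻¹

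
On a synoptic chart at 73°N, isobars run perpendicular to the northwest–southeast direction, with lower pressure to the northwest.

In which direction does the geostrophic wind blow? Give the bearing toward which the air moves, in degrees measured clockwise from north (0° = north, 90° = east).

045°

The pressure-gradient force points toward the northwest (bearing 315°).
Geostrophic balance: in the Northern Hemisphere the Coriolis force deflects motion to the right, so the geostrophic wind blows 90° to the right of the pressure-gradient force (low pressure on the left).
Rotating 315° by 90° clockwise gives 045° — the wind blows toward the northeast.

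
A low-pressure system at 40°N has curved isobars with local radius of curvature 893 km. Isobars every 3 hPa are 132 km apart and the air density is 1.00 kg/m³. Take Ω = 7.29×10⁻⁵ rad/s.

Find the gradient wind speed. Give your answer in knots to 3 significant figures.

Coriolis parameter at 40°N:
f = 2Ω sin φ = 2 × 7.29×10⁻⁵ × sin 40° = 9.37×10⁻⁵ s⁻¹
Pressure gradient: |∂P/∂n| = 300 Pa / 132000 m = 2.27×10⁻³ Pa/m
Geostrophic speed: V_g = |∂P/∂n|/(fρ) = 2.27×10⁻³/(9.37×10⁻⁵ × 1.00) = 24.3 m/s
Around a low, centrifugal force acts outward with Coriolis, so pressure-gradient force balances both:
(1/ρ)|∂P/∂n| = fV + V²/R  →  V² + fR·V − fR·V_g = 0
With fR = 9.37×10⁻⁵ × 893×10³ m = 83.7 m/s:
V = [−fR + √((fR)² + 4 fR V_g)]/2 = [−83.7 + √(83.7² + 4×83.7×24.3)]/2 = 19.6 m/s
Subgeostrophic (V < V_g = 24.3 m/s), as expected around a low.
Converting: 19.6 m/s × 1.944 = 38.2 knots

38.2 knots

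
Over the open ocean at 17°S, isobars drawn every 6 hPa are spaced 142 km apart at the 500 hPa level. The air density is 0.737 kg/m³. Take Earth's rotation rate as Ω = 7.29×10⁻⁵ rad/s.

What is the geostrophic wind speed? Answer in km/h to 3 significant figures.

484 km/h

Coriolis parameter at 17°S:
f = 2Ω sin φ = 2 × 7.29×10⁻⁵ × sin 17° = 4.26×10⁻⁵ s⁻¹
Pressure gradient: |∂P/∂n| = 600 Pa / 142000 m = 4.23×10⁻³ Pa/m
Geostrophic balance (pressure-gradient force = Coriolis force):
V_g = (1/(fρ)) |∂P/∂n| = 4.23×10⁻³ / (4.26×10⁻⁵ × 0.737) = 134 m/s
Converting: 134 m/s × 3.6 = 484 km/h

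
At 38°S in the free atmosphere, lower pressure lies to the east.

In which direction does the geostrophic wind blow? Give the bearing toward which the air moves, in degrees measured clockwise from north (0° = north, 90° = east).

The pressure-gradient force points toward the east (bearing 090°).
Geostrophic balance: in the Southern Hemisphere the Coriolis force deflects motion to the left, so the geostrophic wind blows 90° to the left of the pressure-gradient force (low pressure on the right).
Rotating 090° by 90° counterclockwise gives 000° — the wind blows toward the north.

000°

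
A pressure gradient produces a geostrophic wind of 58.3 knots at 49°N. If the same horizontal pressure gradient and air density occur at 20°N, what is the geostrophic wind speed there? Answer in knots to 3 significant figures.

129 knots

With the same pressure gradient and density, V_g ∝ 1/f ∝ 1/sin φ.
V₂ = V₁ · sin φ₁ / sin φ₂ = 58.3 × sin 49° / sin 20°
V₂ = 58.3 × 0.7547/0.3420 = 129 knots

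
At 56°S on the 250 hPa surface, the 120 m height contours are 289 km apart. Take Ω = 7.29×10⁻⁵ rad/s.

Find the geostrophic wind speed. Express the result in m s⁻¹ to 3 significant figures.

Coriolis parameter at 56°S:
f = 2Ω sin φ = 2 × 7.29×10⁻⁵ × sin 56° = 1.21×10⁻⁴ s⁻¹
Height gradient: |∂Z/∂n| = 120 m / 289000 m = 4.15×10⁻⁴
On a pressure surface, geostrophic balance gives V_g = (g/f)|∂Z/∂n|:
V_g = 9.81 × 4.15×10⁻⁴ / 1.21×10⁻⁴ = 33.7 m/s

33.7 m s⁻¹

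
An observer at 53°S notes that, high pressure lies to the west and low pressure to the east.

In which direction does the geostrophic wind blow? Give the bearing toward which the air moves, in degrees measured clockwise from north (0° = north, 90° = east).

The pressure-gradient force points toward the east (bearing 090°).
Geostrophic balance: in the Southern Hemisphere the Coriolis force deflects motion to the left, so the geostrophic wind blows 90° to the left of the pressure-gradient force (low pressure on the right).
Rotating 090° by 90° counterclockwise gives 000° — the wind blows toward the north.

000°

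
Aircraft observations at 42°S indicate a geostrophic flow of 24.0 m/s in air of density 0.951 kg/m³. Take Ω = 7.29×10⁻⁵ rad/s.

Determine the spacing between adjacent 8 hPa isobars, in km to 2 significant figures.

360 km

Coriolis parameter at 42°S:
f = 2Ω sin φ = 2 × 7.29×10⁻⁵ × sin 42° = 9.76×10⁻⁵ s⁻¹
Geostrophic balance rearranged: |∂P/∂n| = f ρ V_g
|∂P/∂n| = 9.76×10⁻⁵ × 0.951 × 24.0 = 2.23×10⁻³ Pa/m
Isobar spacing: Δn = ΔP/|∂P/∂n| = 800 Pa / 2.23×10⁻³ Pa/m = 359277 m ≈ 360 km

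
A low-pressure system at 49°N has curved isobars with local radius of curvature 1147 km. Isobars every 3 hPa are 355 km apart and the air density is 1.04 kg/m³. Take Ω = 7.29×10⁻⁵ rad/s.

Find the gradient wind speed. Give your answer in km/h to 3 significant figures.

Coriolis parameter at 49°N:
f = 2Ω sin φ = 2 × 7.29×10⁻⁵ × sin 49° = 1.10×10⁻⁴ s⁻¹
Pressure gradient: |∂P/∂n| = 300 Pa / 355000 m = 8.45×10⁻⁴ Pa/m
Geostrophic speed: V_g = |∂P/∂n|/(fρ) = 8.45×10⁻⁴/(1.10×10⁻⁴ × 1.04) = 7.38 m/s
Around a low, centrifugal force acts outward with Coriolis, so pressure-gradient force balances both:
(1/ρ)|∂P/∂n| = fV + V²/R  →  V² + fR·V − fR·V_g = 0
With fR = 1.10×10⁻⁴ × 1147×10³ m = 126 m/s:
V = [−fR + √((fR)² + 4 fR V_g)]/2 = [−126 + √(126² + 4×126×7.38)]/2 = 7 m/s
Subgeostrophic (V < V_g = 7.38 m/s), as expected around a low.
Converting: 7 m/s × 3.6 = 25.2 km/h

25.2 km/h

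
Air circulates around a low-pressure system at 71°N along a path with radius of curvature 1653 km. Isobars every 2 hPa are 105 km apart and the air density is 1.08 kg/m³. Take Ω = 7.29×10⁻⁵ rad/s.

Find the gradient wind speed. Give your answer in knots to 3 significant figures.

Coriolis parameter at 71°N:
f = 2Ω sin φ = 2 × 7.29×10⁻⁵ × sin 71° = 1.38×10⁻⁴ s⁻¹
Pressure gradient: |∂P/∂n| = 200 Pa / 105000 m = 1.90×10⁻³ Pa/m
Geostrophic speed: V_g = |∂P/∂n|/(fρ) = 1.90×10⁻³/(1.38×10⁻⁴ × 1.08) = 12.8 m/s
Around a low, centrifugal force acts outward with Coriolis, so pressure-gradient force balances both:
(1/ρ)|∂P/∂n| = fV + V²/R  →  V² + fR·V − fR·V_g = 0
With fR = 1.38×10⁻⁴ × 1653×10³ m = 228 m/s:
V = [−fR + √((fR)² + 4 fR V_g)]/2 = [−228 + √(228² + 4×228×12.8)]/2 = 12.1 m/s
Subgeostrophic (V < V_g = 12.8 m/s), as expected around a low.
Converting: 12.1 m/s × 1.944 = 23.6 knots

23.6 knots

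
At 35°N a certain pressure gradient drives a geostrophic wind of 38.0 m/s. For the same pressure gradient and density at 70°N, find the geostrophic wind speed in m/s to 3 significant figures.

With the same pressure gradient and density, V_g ∝ 1/f ∝ 1/sin φ.
V₂ = V₁ · sin φ₁ / sin φ₂ = 38.0 × sin 35° / sin 70°
V₂ = 38.0 × 0.5736/0.9397 = 23.2 m/s

23.2 m/s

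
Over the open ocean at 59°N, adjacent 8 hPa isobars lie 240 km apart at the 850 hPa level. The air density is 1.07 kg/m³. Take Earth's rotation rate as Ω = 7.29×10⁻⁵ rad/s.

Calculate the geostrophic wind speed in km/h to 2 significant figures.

90 km/h

Coriolis parameter at 59°N:
f = 2Ω sin φ = 2 × 7.29×10⁻⁵ × sin 59° = 1.25×10⁻⁴ s⁻¹
Pressure gradient: |∂P/∂n| = 800 Pa / 240000 m = 3.33×10⁻³ Pa/m
Geostrophic balance (pressure-gradient force = Coriolis force):
V_g = (1/(fρ)) |∂P/∂n| = 3.33×10⁻³ / (1.25×10⁻⁴ × 1.07) = 24.9 m/s
Converting: 24.9 m/s × 3.6 = 90 km/h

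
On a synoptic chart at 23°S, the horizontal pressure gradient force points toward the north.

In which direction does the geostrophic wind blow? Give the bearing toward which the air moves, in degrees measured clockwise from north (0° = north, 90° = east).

270°

The pressure-gradient force points toward the north (bearing 000°).
Geostrophic balance: in the Southern Hemisphere the Coriolis force deflects motion to the left, so the geostrophic wind blows 90° to the left of the pressure-gradient force (low pressure on the right).
Rotating 000° by 90° counterclockwise gives 270° — the wind blows toward the west.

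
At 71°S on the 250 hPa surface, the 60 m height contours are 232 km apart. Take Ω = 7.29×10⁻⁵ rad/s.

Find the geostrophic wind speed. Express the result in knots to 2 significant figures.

Coriolis parameter at 71°S:
f = 2Ω sin φ = 2 × 7.29×10⁻⁵ × sin 71° = 1.38×10⁻⁴ s⁻¹
Height gradient: |∂Z/∂n| = 60 m / 232000 m = 2.59×10⁻⁴
On a pressure surface, geostrophic balance gives V_g = (g/f)|∂Z/∂n|:
V_g = 9.81 × 2.59×10⁻⁴ / 1.38×10⁻⁴ = 18.4 m/s
Converting: 18.4 m/s × 1.944 = 36 knots

36 knots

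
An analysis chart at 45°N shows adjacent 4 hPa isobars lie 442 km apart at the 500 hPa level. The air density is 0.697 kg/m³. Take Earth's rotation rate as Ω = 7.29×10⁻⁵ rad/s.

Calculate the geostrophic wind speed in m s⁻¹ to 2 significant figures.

13 m s⁻¹

Coriolis parameter at 45°N:
f = 2Ω sin φ = 2 × 7.29×10⁻⁵ × sin 45° = 1.03×10⁻⁴ s⁻¹
Pressure gradient: |∂P/∂n| = 400 Pa / 442000 m = 9.05×10⁻⁴ Pa/m
Geostrophic balance (pressure-gradient force = Coriolis force):
V_g = (1/(fρ)) |∂P/∂n| = 9.05×10⁻⁴ / (1.03×10⁻⁴ × 0.697) = 12.6 m/s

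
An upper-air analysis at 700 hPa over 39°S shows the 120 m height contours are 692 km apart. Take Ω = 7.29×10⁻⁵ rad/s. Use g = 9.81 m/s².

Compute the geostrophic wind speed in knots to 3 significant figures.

Coriolis parameter at 39°S:
f = 2Ω sin φ = 2 × 7.29×10⁻⁵ × sin 39° = 9.18×10⁻⁵ s⁻¹
Height gradient: |∂Z/∂n| = 120 m / 692000 m = 1.73×10⁻⁴
On a pressure surface, geostrophic balance gives V_g = (g/f)|∂Z/∂n|:
V_g = 9.81 × 1.73×10⁻⁴ / 9.18×10⁻⁵ = 18.5 m/s
Converting: 18.5 m/s × 1.944 = 36.0 knots

36.0 knots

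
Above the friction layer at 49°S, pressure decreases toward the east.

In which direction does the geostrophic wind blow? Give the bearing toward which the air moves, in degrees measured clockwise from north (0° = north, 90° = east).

The pressure-gradient force points toward the east (bearing 090°).
Geostrophic balance: in the Southern Hemisphere the Coriolis force deflects motion to the left, so the geostrophic wind blows 90° to the left of the pressure-gradient force (low pressure on the right).
Rotating 090° by 90° counterclockwise gives 000° — the wind blows toward the north.

000°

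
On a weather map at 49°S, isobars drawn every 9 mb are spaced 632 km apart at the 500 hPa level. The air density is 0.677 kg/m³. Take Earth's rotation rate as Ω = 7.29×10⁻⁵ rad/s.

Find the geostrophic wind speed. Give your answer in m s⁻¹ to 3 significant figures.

19.1 m s⁻¹

Coriolis parameter at 49°S:
f = 2Ω sin φ = 2 × 7.29×10⁻⁵ × sin 49° = 1.10×10⁻⁴ s⁻¹
Pressure gradient: |∂P/∂n| = 900 Pa / 632000 m = 1.42×10⁻³ Pa/m
Geostrophic balance (pressure-gradient force = Coriolis force):
V_g = (1/(fρ)) |∂P/∂n| = 1.42×10⁻³ / (1.10×10⁻⁴ × 0.677) = 19.1 m/s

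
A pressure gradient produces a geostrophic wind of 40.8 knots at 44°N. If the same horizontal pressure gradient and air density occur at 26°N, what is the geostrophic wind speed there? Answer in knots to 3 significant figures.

With the same pressure gradient and density, V_g ∝ 1/f ∝ 1/sin φ.
V₂ = V₁ · sin φ₁ / sin φ₂ = 40.8 × sin 44° / sin 26°
V₂ = 40.8 × 0.6947/0.4384 = 64.7 knots

64.7 knots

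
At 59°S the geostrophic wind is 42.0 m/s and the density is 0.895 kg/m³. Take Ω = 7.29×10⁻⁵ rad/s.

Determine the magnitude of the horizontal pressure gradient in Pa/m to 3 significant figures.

4.70×10⁻³ Pa/m

Coriolis parameter at 59°S:
f = 2Ω sin φ = 2 × 7.29×10⁻⁵ × sin 59° = 1.25×10⁻⁴ s⁻¹
Geostrophic balance rearranged: |∂P/∂n| = f ρ V_g
|∂P/∂n| = 1.25×10⁻⁴ × 0.895 × 42.0 = 4.70×10⁻³ Pa/m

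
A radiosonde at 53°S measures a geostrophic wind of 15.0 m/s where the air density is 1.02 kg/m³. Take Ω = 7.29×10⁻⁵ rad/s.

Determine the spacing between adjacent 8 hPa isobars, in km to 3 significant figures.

Coriolis parameter at 53°S:
f = 2Ω sin φ = 2 × 7.29×10⁻⁵ × sin 53° = 1.16×10⁻⁴ s⁻¹
Geostrophic balance rearranged: |∂P/∂n| = f ρ V_g
|∂P/∂n| = 1.16×10⁻⁴ × 1.02 × 15.0 = 1.78×10⁻³ Pa/m
Isobar spacing: Δn = ΔP/|∂P/∂n| = 800 Pa / 1.78×10⁻³ Pa/m = 449048 m ≈ 449 km

449 km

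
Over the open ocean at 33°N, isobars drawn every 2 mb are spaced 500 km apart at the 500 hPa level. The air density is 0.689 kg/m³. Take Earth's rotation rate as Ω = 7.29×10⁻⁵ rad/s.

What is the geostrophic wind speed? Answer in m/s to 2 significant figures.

Coriolis parameter at 33°N:
f = 2Ω sin φ = 2 × 7.29×10⁻⁵ × sin 33° = 7.94×10⁻⁵ s⁻¹
Pressure gradient: |∂P/∂n| = 200 Pa / 500000 m = 4.00×10⁻⁴ Pa/m
Geostrophic balance (pressure-gradient force = Coriolis force):
V_g = (1/(fρ)) |∂P/∂n| = 4.00×10⁻⁴ / (7.94×10⁻⁵ × 0.689) = 7.31 m/s

7.3 m/s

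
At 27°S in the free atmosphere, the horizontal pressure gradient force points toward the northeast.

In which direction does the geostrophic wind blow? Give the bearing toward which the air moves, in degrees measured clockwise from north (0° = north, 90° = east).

315°

The pressure-gradient force points toward the northeast (bearing 045°).
Geostrophic balance: in the Southern Hemisphere the Coriolis force deflects motion to the left, so the geostrophic wind blows 90° to the left of the pressure-gradient force (low pressure on the right).
Rotating 045° by 90° counterclockwise gives 315° — the wind blows toward the northwest.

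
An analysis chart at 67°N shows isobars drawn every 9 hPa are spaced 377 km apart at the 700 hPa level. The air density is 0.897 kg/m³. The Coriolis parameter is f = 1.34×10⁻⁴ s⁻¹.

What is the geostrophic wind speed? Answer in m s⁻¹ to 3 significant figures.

19.9 m s⁻¹

Pressure gradient: |∂P/∂n| = 900 Pa / 377000 m = 2.39×10⁻³ Pa/m
Geostrophic balance (pressure-gradient force = Coriolis force):
V_g = (1/(fρ)) |∂P/∂n| = 2.39×10⁻³ / (1.34×10⁻⁴ × 0.897) = 19.9 m/s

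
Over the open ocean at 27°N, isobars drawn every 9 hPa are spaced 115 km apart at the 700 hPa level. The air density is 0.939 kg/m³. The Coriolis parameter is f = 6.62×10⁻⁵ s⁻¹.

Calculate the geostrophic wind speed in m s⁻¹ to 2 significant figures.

130 m s⁻¹

Pressure gradient: |∂P/∂n| = 900 Pa / 115000 m = 7.83×10⁻³ Pa/m
Geostrophic balance (pressure-gradient force = Coriolis force):
V_g = (1/(fρ)) |∂P/∂n| = 7.83×10⁻³ / (6.62×10⁻⁵ × 0.939) = 126 m/s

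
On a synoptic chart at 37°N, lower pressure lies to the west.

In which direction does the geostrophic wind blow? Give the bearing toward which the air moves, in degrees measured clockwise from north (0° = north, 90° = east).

The pressure-gradient force points toward the west (bearing 270°).
Geostrophic balance: in the Northern Hemisphere the Coriolis force deflects motion to the right, so the geostrophic wind blows 90° to the right of the pressure-gradient force (low pressure on the left).
Rotating 270° by 90° clockwise gives 000° — the wind blows toward the north.

000°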